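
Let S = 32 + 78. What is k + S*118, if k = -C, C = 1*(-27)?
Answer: 13007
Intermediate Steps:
S = 110
C = -27
k = 27 (k = -1*(-27) = 27)
k + S*118 = 27 + 110*118 = 27 + 12980 = 13007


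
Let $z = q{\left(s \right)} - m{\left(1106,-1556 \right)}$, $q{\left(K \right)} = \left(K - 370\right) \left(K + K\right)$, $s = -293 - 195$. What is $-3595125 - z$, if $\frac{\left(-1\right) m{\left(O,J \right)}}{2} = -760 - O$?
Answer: $-4428801$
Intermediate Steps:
$m{\left(O,J \right)} = 1520 + 2 O$ ($m{\left(O,J \right)} = - 2 \left(-760 - O\right) = 1520 + 2 O$)
$s = -488$
$q{\left(K \right)} = 2 K \left(-370 + K\right)$ ($q{\left(K \right)} = \left(-370 + K\right) 2 K = 2 K \left(-370 + K\right)$)
$z = 833676$ ($z = 2 \left(-488\right) \left(-370 - 488\right) - \left(1520 + 2 \cdot 1106\right) = 2 \left(-488\right) \left(-858\right) - \left(1520 + 2212\right) = 837408 - 3732 = 833676$)
$-3595125 - z = -3595125 - 833676 = -4428801$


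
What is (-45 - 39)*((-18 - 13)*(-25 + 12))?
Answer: -33852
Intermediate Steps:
(-45 - 39)*((-18 - 13)*(-25 + 12)) = -(-2604)*(-13) = -84*403 = -33852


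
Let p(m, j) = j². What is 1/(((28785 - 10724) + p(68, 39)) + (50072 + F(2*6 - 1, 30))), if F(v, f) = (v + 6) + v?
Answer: 1/69682 ≈ 1.4351e-5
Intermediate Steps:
F(v, f) = 6 + 2*v (F(v, f) = (6 + v) + v = 6 + 2*v)
1/(((28785 - 10724) + p(68, 39)) + (50072 + F(2*6 - 1, 30))) = 1/(((28785 - 10724) + 39²) + (50072 + (6 + 2*(2*6 - 1)))) = 1/((18061 + 1521) + (50072 + (6 + 2*(12 - 1)))) = 1/(19582 + (50072 + (6 + 2*11))) = 1/(19582 + (50072 + (6 + 22))) = 1/(19582 + (50072 + 28)) = 1/(19582 + 50100) = 1/69682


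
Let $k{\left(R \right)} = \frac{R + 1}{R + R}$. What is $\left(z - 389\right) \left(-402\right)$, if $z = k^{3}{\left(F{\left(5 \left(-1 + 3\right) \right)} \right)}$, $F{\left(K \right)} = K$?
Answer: $\frac{625244469}{4000} \approx 1.5631 \cdot 10^{5}$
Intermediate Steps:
$k{\left(R \right)} = \frac{1 + R}{2 R}$
$z = \frac{1331}{8000}$ ($z = \left(\frac{1 + 5 \left(-1 + 3\right)}{2 \cdot 5 \left(-1 + 3\right)}\right)^{3} = \left(\frac{1 + 5 \cdot 2}{2 \cdot 5 \cdot 2}\right)^{3} = \left(\frac{1 + 10}{2 \cdot 10}\right)^{3} = \left(\frac{1}{2} \cdot \frac{1}{10} \cdot 11\right)^{3} = \left(\frac{11}{20}\right)^{3} = \frac{1331}{8000} \approx 0.16637$)
$\left(z - 389\right) \left(-402\right) = \left(\frac{1331}{8000} - 389\right) \left(-402\right) = \left(- \frac{3110669}{8000}\right) \left(-402\right) = \frac{625244469}{4000}$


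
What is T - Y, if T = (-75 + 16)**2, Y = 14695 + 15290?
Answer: -26504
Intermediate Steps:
Y = 29985
T = 3481 (T = (-59)**2 = 3481)
T - Y = 3481 - 1*29985 = 3481 - 29985 = -26504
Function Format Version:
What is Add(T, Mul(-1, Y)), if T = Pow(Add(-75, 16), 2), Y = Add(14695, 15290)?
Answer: -26504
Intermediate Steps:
Y = 29985
T = 3481 (T = Pow(-59, 2) = 3481)
Add(T, Mul(-1, Y)) = Add(3481, Mul(-1, 29985)) = Add(3481, -29985) = -26504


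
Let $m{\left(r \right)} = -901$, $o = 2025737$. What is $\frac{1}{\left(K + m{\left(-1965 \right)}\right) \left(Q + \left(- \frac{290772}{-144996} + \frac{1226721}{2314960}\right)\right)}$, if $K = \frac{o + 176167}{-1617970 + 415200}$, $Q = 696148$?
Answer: $- \frac{16821737759426800}{10572564306685266772305391} \approx -1.5911 \cdot 10^{-9}$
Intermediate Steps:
$K = - \frac{1100952}{601385}$ ($K = \frac{2025737 + 176167}{-1617970 + 415200} = \frac{2201904}{-1202770} = 2201904 \left(- \frac{1}{1202770}\right) = - \frac{1100952}{601385} \approx -1.8307$)
$\frac{1}{\left(K + m{\left(-1965 \right)}\right) \left(Q + \left(- \frac{290772}{-144996} + \frac{1226721}{2314960}\right)\right)} = \frac{1}{\left(- \frac{1100952}{601385} - 901\right) \left(696148 + \left(- \frac{290772}{-144996} + \frac{1226721}{2314960}\right)\right)} = \frac{1}{\left(- \frac{542948837}{601385}\right) \left(696148 + \left(\left(-290772\right) \left(- \frac{1}{144996}\right) + 1226721 \cdot \frac{1}{2314960}\right)\right)} = \frac{1}{\left(- \frac{542948837}{601385}\right) \left(696148 + \left(\frac{24231}{12083} + \frac{1226721}{2314960}\right)\right)} = \frac{1}{\left(- \frac{542948837}{601385}\right) \left(696148 + \frac{70916265603}{27971661680}\right)} = \frac{1}{\left(- \frac{542948837}{601385}\right) \frac{19472487251474243}{27971661680}} = \frac{1}{- \frac{10572564306685266772305391}{16821737759426800}} = - \frac{16821737759426800}{10572564306685266772305391}$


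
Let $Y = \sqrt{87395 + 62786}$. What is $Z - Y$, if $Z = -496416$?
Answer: $-496416 - \sqrt{150181} \approx -4.968 \cdot 10^{5}$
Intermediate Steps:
$Y = \sqrt{150181} \approx 387.53$
$Z - Y = -496416 - \sqrt{150181}$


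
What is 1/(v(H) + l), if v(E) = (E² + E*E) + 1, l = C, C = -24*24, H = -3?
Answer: -1/557 ≈ -0.0017953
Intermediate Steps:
C = -576
l = -576
v(E) = 1 + 2*E² (v(E) = (E² + E²) + 1 = 2*E² + 1 = 1 + 2*E²)
1/(v(H) + l) = 1/((1 + 2*(-3)²) - 576) = 1/((1 + 2*9) - 576) = 1/((1 + 18) - 576) = 1/(19 - 576) = 1/(-557) = -1/557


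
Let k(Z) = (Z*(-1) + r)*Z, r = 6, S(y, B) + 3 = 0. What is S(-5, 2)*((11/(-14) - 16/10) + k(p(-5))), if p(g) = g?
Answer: 12051/70 ≈ 172.16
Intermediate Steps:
S(y, B) = -3 (S(y, B) = -3 + 0 = -3)
k(Z) = Z*(6 - Z) (k(Z) = (Z*(-1) + 6)*Z = (-Z + 6)*Z = (6 - Z)*Z = Z*(6 - Z))
S(-5, 2)*((11/(-14) - 16/10) + k(p(-5))) = -3*((11/(-14) - 16/10) - 5*(6 - 1*(-5))) = -3*((11*(-1/14) - 16*⅒) - 5*(6 + 5)) = -3*((-11/14 - 8/5) - 5*11) = -3*(-167/70 - 55) = -3*(-4017/70) = 12051/70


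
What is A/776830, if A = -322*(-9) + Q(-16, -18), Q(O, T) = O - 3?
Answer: 2879/776830 ≈ 0.0037061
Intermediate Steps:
Q(O, T) = -3 + O
A = 2879 (A = -322*(-9) + (-3 - 16) = 2898 - 19 = 2879)
A/776830 = 2879/776830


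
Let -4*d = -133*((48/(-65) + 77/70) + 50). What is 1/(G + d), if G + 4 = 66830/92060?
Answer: 2393560/4000230193 ≈ 0.00059836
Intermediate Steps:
G = -30141/9206 (G = -4 + 66830/92060 = -4 + 66830*(1/92060) = -4 + 6683/9206 = -30141/9206 ≈ -3.2741)
d = 870751/520 (d = -(-133)*((48/(-65) + 77/70) + 50)/4 = -(-133)*((48*(-1/65) + 77*(1/70)) + 50)/4 = -(-133)*((-48/65 + 11/10) + 50)/4 = -(-133)*(47/130 + 50)/4 = -(-133)*6547/(4*130) = -¼*(-870751/130) = 870751/520 ≈ 1674.5)
1/(G + d) = 1/(-30141/9206 + 870751/520) = 1/(4000230193/2393560) = 2393560/4000230193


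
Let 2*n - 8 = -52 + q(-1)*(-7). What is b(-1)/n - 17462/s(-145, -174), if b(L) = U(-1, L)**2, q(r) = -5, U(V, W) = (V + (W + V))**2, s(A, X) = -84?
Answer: 7975/42 ≈ 189.88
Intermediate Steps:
U(V, W) = (W + 2*V)**2 (U(V, W) = (V + (V + W))**2 = (W + 2*V)**2)
b(L) = (-2 + L)**4 (b(L) = ((L + 2*(-1))**2)**2 = ((L - 2)**2)**2 = ((-2 + L)**2)**2 = (-2 + L)**4)
n = -9/2 (n = 4 + (-52 - 5*(-7))/2 = 4 + (-52 + 35)/2 = 4 + (1/2)*(-17) = 4 - 17/2 = -9/2 ≈ -4.5000)
b(-1)/n - 17462/s(-145, -174) = (-2 - 1)**4/(-9/2) - 17462/(-84) = (-3)**4*(-2/9) - 17462*(-1/84) = 81*(-2/9) + 8731/42 = -18 + 8731/42 = 7975/42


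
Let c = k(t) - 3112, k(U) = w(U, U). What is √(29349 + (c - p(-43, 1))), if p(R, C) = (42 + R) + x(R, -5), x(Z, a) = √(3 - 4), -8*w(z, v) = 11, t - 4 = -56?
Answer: √(419786 - 16*I)/4 ≈ 161.98 - 0.0030869*I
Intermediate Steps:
t = -52 (t = 4 - 56 = -52)
w(z, v) = -11/8 (w(z, v) = -⅛*11 = -11/8)
k(U) = -11/8
x(Z, a) = I (x(Z, a) = √(-1) = I)
p(R, C) = 42 + I + R (p(R, C) = (42 + R) + I = 42 + I + R)
c = -24907/8 (c = -11/8 - 3112 = -24907/8 ≈ -3113.4)
√(29349 + (c - p(-43, 1))) = √(29349 + (-24907/8 - (42 + I - 43))) = √(29349 + (-24907/8 - (-1 + I))) = √(29349 + (-24907/8 + (1 - I))) = √(29349 + (-24899/8 - I)) = √(209893/8 - I)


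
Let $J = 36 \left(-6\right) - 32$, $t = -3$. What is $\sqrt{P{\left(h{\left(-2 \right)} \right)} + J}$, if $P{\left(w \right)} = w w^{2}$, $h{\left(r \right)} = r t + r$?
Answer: $2 i \sqrt{46} \approx 13.565 i$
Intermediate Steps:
$h{\left(r \right)} = - 2 r$ ($h{\left(r \right)} = r \left(-3\right) + r = - 3 r + r = - 2 r$)
$P{\left(w \right)} = w^{3}$
$J = -248$ ($J = -216 - 32 = -248$)
$\sqrt{P{\left(h{\left(-2 \right)} \right)} + J} = \sqrt{\left(\left(-2\right) \left(-2\right)\right)^{3} - 248} = \sqrt{4^{3} - 248} = \sqrt{64 - 248} = \sqrt{-184} = 2 i \sqrt{46}$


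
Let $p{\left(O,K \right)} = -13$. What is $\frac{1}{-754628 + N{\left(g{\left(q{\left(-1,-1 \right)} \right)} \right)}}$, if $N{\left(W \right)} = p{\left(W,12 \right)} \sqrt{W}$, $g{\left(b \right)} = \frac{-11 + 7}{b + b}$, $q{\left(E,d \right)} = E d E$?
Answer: $- \frac{377314}{284731709023} + \frac{13 \sqrt{2}}{569463418046} \approx -1.3251 \cdot 10^{-6}$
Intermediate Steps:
$q{\left(E,d \right)} = d E^{2}$
$g{\left(b \right)} = - \frac{2}{b}$ ($g{\left(b \right)} = - \frac{4}{2 b} = - 4 \frac{1}{2 b} = - \frac{2}{b}$)
$N{\left(W \right)} = - 13 \sqrt{W}$
$\frac{1}{-754628 + N{\left(g{\left(q{\left(-1,-1 \right)} \right)} \right)}} = \frac{1}{-754628 - 13 \sqrt{- \frac{2}{\left(-1\right) \left(-1\right)^{2}}}} = \frac{1}{-754628 - 13 \sqrt{- \frac{2}{\left(-1\right) 1}}} = \frac{1}{-754628 - 13 \sqrt{- \frac{2}{-1}}} = \frac{1}{-754628 - 13 \sqrt{\left(-2\right) \left(-1\right)}} = \frac{1}{-754628 - 13 \sqrt{2}}$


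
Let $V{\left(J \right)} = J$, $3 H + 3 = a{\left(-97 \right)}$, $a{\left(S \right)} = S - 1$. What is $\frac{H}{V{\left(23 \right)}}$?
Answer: $- \frac{101}{69} \approx -1.4638$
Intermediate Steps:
$a{\left(S \right)} = -1 + S$ ($a{\left(S \right)} = S - 1 = -1 + S$)
$H = - \frac{101}{3}$ ($H = -1 + \frac{-1 - 97}{3} = -1 + \frac{1}{3} \left(-98\right) = -1 - \frac{98}{3} = - \frac{101}{3} \approx -33.667$)
$\frac{H}{V{\left(23 \right)}} = - \frac{101}{3 \cdot 23} = \left(- \frac{101}{3}\right) \frac{1}{23} = - \frac{101}{69}$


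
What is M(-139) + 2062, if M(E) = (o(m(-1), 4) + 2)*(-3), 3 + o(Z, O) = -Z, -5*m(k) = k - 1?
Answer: 10331/5 ≈ 2066.2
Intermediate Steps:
m(k) = 1/5 - k/5 (m(k) = -(k - 1)/5 = -(-1 + k)/5 = 1/5 - k/5)
o(Z, O) = -3 - Z
M(E) = 21/5 (M(E) = ((-3 - (1/5 - 1/5*(-1))) + 2)*(-3) = ((-3 - (1/5 + 1/5)) + 2)*(-3) = ((-3 - 1*2/5) + 2)*(-3) = ((-3 - 2/5) + 2)*(-3) = (-17/5 + 2)*(-3) = -7/5*(-3) = 21/5)
M(-139) + 2062 = 21/5 + 2062 = 10331/5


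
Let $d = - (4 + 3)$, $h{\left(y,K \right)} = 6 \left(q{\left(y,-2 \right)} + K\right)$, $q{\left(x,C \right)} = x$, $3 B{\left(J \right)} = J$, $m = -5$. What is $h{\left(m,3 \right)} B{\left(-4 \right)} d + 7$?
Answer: $-105$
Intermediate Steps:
$B{\left(J \right)} = \frac{J}{3}$
$h{\left(y,K \right)} = 6 K + 6 y$ ($h{\left(y,K \right)} = 6 \left(y + K\right) = 6 \left(K + y\right) = 6 K + 6 y$)
$d = -7$ ($d = \left(-1\right) 7 = -7$)
$h{\left(m,3 \right)} B{\left(-4 \right)} d + 7 = \left(6 \cdot 3 + 6 \left(-5\right)\right) \frac{1}{3} \left(-4\right) \left(-7\right) + 7 = \left(18 - 30\right) \left(- \frac{4}{3}\right) \left(-7\right) + 7 = \left(-12\right) \left(- \frac{4}{3}\right) \left(-7\right) + 7 = 16 \left(-7\right) + 7 = -112 + 7 = -105$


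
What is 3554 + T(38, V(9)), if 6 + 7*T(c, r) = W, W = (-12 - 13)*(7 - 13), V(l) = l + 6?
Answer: 25022/7 ≈ 3574.6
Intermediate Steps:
V(l) = 6 + l
W = 150 (W = -25*(-6) = 150)
T(c, r) = 144/7 (T(c, r) = -6/7 + (⅐)*150 = -6/7 + 150/7 = 144/7)
3554 + T(38, V(9)) = 3554 + 144/7 = 25022/7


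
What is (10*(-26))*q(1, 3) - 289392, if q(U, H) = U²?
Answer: -289652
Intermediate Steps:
(10*(-26))*q(1, 3) - 289392 = (10*(-26))*1² - 289392 = -260*1 - 289392 = -260 - 289392 = -289652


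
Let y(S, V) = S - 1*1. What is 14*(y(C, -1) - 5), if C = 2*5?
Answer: 56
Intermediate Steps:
C = 10
y(S, V) = -1 + S (y(S, V) = S - 1 = -1 + S)
14*(y(C, -1) - 5) = 14*((-1 + 10) - 5) = 14*(9 - 5) = 14*4 = 56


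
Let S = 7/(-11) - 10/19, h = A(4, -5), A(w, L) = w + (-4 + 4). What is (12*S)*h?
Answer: -11664/209 ≈ -55.809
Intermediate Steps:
A(w, L) = w (A(w, L) = w + 0 = w)
h = 4
S = -243/209 (S = 7*(-1/11) - 10*1/19 = -7/11 - 10/19 = -243/209 ≈ -1.1627)
(12*S)*h = (12*(-243/209))*4 = -2916/209*4 = -11664/209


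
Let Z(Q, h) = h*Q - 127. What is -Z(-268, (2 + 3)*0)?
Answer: 127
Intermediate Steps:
Z(Q, h) = -127 + Q*h (Z(Q, h) = Q*h - 127 = -127 + Q*h)
-Z(-268, (2 + 3)*0) = -(-127 - 268*(2 + 3)*0) = -(-127 - 1340*0) = -(-127 - 268*0) = -(-127 + 0) = -1*(-127) = 127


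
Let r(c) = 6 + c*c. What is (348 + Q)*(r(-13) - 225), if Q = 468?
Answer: -40800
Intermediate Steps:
r(c) = 6 + c²
(348 + Q)*(r(-13) - 225) = (348 + 468)*((6 + (-13)²) - 225) = 816*((6 + 169) - 225) = 816*(175 - 225) = 816*(-50) = -40800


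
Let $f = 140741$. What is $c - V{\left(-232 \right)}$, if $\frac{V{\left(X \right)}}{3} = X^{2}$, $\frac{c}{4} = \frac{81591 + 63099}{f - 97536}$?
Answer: $- \frac{1395163800}{8641} \approx -1.6146 \cdot 10^{5}$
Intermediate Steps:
$c = \frac{115752}{8641}$ ($c = 4 \frac{81591 + 63099}{140741 - 97536} = 4 \cdot \frac{144690}{43205} = 4 \cdot 144690 \cdot \frac{1}{43205} = 4 \cdot \frac{28938}{8641} = \frac{115752}{8641} \approx 13.396$)
$V{\left(X \right)} = 3 X^{2}$
$c - V{\left(-232 \right)} = \frac{115752}{8641} - 3 \left(-232\right)^{2} = \frac{115752}{8641} - 3 \cdot 53824 = \frac{115752}{8641} - 161472 = - \frac{1395163800}{8641}$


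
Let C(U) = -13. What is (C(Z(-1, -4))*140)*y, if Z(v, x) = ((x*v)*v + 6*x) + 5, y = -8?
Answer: 14560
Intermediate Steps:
Z(v, x) = 5 + 6*x + x*v² (Z(v, x) = ((v*x)*v + 6*x) + 5 = (x*v² + 6*x) + 5 = (6*x + x*v²) + 5 = 5 + 6*x + x*v²)
(C(Z(-1, -4))*140)*y = -13*140*(-8) = -1820*(-8) = 14560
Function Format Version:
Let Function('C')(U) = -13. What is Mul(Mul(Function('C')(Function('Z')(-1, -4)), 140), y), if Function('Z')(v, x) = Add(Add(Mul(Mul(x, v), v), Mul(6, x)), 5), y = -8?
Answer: 14560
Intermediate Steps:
Function('Z')(v, x) = Add(5, Mul(6, x), Mul(x, Pow(v, 2))) (Function('Z')(v, x) = Add(Add(Mul(Mul(v, x), v), Mul(6, x)), 5) = Add(Add(Mul(x, Pow(v, 2)), Mul(6, x)), 5) = Add(Add(Mul(6, x), Mul(x, Pow(v, 2))), 5) = Add(5, Mul(6, x), Mul(x, Pow(v, 2))))
Mul(Mul(Function('C')(Function('Z')(-1, -4)), 140), y) = Mul(Mul(-13, 140), -8) = Mul(-1820, -8) = 14560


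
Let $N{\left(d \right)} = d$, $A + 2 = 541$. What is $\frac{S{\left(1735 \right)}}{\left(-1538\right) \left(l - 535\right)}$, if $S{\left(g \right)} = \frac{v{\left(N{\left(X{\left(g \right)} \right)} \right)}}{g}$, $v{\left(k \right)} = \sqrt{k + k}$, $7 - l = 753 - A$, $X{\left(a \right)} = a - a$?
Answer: $0$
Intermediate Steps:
$A = 539$ ($A = -2 + 541 = 539$)
$X{\left(a \right)} = 0$
$l = -207$ ($l = 7 - \left(753 - 539\right) = 7 - 214 = -207$)
$v{\left(k \right)} = \sqrt{2} \sqrt{k}$ ($v{\left(k \right)} = \sqrt{2 k} = \sqrt{2} \sqrt{k}$)
$S{\left(g \right)} = 0$ ($S{\left(g \right)} = \frac{\sqrt{2} \sqrt{0}}{g} = \frac{\sqrt{2} \cdot 0}{g} = \frac{0}{g} = 0$)
$\frac{S{\left(1735 \right)}}{\left(-1538\right) \left(l - 535\right)} = \frac{0}{\left(-1538\right) \left(-207 - 535\right)} = \frac{0}{\left(-1538\right) \left(-742\right)} = \frac{0}{1141196} = 0 \cdot \frac{1}{1141196} = 0$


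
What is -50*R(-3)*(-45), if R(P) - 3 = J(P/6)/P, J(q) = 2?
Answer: 5250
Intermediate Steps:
R(P) = 3 + 2/P
-50*R(-3)*(-45) = -50*(3 + 2/(-3))*(-45) = -50*(3 + 2*(-⅓))*(-45) = -50*(3 - ⅔)*(-45) = -50*7/3*(-45) = -350/3*(-45) = 5250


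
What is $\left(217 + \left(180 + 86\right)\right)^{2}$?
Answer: $233289$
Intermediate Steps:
$\left(217 + \left(180 + 86\right)\right)^{2} = \left(217 + 266\right)^{2} = 483^{2} = 233289$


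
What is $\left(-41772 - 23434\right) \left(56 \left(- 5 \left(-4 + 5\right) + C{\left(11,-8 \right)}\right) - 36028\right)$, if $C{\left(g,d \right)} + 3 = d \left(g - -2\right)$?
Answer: $2758213800$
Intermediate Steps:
$C{\left(g,d \right)} = -3 + d \left(2 + g\right)$ ($C{\left(g,d \right)} = -3 + d \left(g - -2\right) = -3 + d \left(g + 2\right) = -3 + d \left(2 + g\right)$)
$\left(-41772 - 23434\right) \left(56 \left(- 5 \left(-4 + 5\right) + C{\left(11,-8 \right)}\right) - 36028\right) = \left(-41772 - 23434\right) \left(56 \left(- 5 \left(-4 + 5\right) - 107\right) - 36028\right) = - 65206 \left(56 \left(\left(-5\right) 1 - 107\right) - 36028\right) = - 65206 \left(56 \left(-5 - 107\right) - 36028\right) = - 65206 \left(56 \left(-112\right) - 36028\right) = - 65206 \left(-6272 - 36028\right) = \left(-65206\right) \left(-42300\right) = 2758213800$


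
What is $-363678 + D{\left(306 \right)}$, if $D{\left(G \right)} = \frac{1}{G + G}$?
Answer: $- \frac{222570935}{612} \approx -3.6368 \cdot 10^{5}$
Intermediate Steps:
$D{\left(G \right)} = \frac{1}{2 G}$
$-363678 + D{\left(306 \right)} = -363678 + \frac{1}{2 \cdot 306} = -363678 + \frac{1}{2} \cdot \frac{1}{306} = -363678 + \frac{1}{612} = - \frac{222570935}{612}$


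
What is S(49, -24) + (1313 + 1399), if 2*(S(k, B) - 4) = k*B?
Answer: 2128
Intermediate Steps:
S(k, B) = 4 + B*k/2 (S(k, B) = 4 + (k*B)/2 = 4 + (B*k)/2 = 4 + B*k/2)
S(49, -24) + (1313 + 1399) = (4 + (½)*(-24)*49) + (1313 + 1399) = (4 - 588) + 2712 = -584 + 2712 = 2128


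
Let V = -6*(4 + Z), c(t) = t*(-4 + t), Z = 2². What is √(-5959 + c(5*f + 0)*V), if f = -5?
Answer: I*√40759 ≈ 201.89*I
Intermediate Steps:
Z = 4
V = -48 (V = -6*(4 + 4) = -6*8 = -48)
√(-5959 + c(5*f + 0)*V) = √(-5959 + ((5*(-5) + 0)*(-4 + (5*(-5) + 0)))*(-48)) = √(-5959 + ((-25 + 0)*(-4 + (-25 + 0)))*(-48)) = √(-5959 - 25*(-4 - 25)*(-48)) = √(-5959 - 25*(-29)*(-48)) = √(-5959 + 725*(-48)) = √(-5959 - 34800) = √(-40759) = I*√40759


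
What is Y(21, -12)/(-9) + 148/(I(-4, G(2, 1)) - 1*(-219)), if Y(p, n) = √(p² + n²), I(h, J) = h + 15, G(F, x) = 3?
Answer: 74/115 - √65/3 ≈ -2.0439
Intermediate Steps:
I(h, J) = 15 + h
Y(p, n) = √(n² + p²)
Y(21, -12)/(-9) + 148/(I(-4, G(2, 1)) - 1*(-219)) = √((-12)² + 21²)/(-9) + 148/((15 - 4) - 1*(-219)) = √(144 + 441)*(-⅑) + 148/(11 + 219) = √585*(-⅑) + 148/230 = (3*√65)*(-⅑) + 148*(1/230) = -√65/3 + 74/115 = 74/115 - √65/3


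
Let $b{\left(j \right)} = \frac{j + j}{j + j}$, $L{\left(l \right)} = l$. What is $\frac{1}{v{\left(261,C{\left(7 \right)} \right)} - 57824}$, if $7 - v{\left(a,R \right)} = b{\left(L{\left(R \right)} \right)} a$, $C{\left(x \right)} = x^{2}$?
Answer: $- \frac{1}{58078} \approx -1.7218 \cdot 10^{-5}$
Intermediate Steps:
$b{\left(j \right)} = 1$ ($b{\left(j \right)} = \frac{2 j}{2 j} = 2 j \frac{1}{2 j} = 1$)
$v{\left(a,R \right)} = 7 - a$ ($v{\left(a,R \right)} = 7 - 1 a = 7 - a$)
$\frac{1}{v{\left(261,C{\left(7 \right)} \right)} - 57824} = \frac{1}{\left(7 - 261\right) - 57824} = \frac{1}{-254 - 57824} = \frac{1}{-58078} = - \frac{1}{58078}$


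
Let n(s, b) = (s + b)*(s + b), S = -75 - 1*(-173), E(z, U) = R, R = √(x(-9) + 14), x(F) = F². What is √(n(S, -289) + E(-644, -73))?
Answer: √(36481 + √95) ≈ 191.03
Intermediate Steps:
R = √95 (R = √((-9)² + 14) = √(81 + 14) = √95 ≈ 9.7468)
E(z, U) = √95
S = 98 (S = -75 + 173 = 98)
n(s, b) = (b + s)² (n(s, b) = (b + s)*(b + s) = (b + s)²)
√(n(S, -289) + E(-644, -73)) = √((-289 + 98)² + √95) = √((-191)² + √95) = √(36481 + √95)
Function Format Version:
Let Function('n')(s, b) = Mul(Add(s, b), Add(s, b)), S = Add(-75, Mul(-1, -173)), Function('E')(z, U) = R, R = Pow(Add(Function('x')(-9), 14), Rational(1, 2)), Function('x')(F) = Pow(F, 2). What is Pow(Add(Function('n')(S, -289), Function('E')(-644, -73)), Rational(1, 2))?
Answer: Pow(Add(36481, Pow(95, Rational(1, 2))), Rational(1, 2)) ≈ 191.03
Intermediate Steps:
R = Pow(95, Rational(1, 2)) (R = Pow(Add(Pow(-9, 2), 14), Rational(1, 2)) = Pow(Add(81, 14), Rational(1, 2)) = Pow(95, Rational(1, 2)) ≈ 9.7468)
Function('E')(z, U) = Pow(95, Rational(1, 2))
S = 98 (S = Add(-75, 173) = 98)
Function('n')(s, b) = Pow(Add(b, s), 2) (Function('n')(s, b) = Mul(Add(b, s), Add(b, s)) = Pow(Add(b, s), 2))
Pow(Add(Function('n')(S, -289), Function('E')(-644, -73)), Rational(1, 2)) = Pow(Add(Pow(Add(-289, 98), 2), Pow(95, Rational(1, 2))), Rational(1, 2)) = Pow(Add(Pow(-191, 2), Pow(95, Rational(1, 2))), Rational(1, 2)) = Pow(Add(36481, Pow(95, Rational(1, 2))), Rational(1, 2))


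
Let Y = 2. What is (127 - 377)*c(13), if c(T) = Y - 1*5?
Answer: 750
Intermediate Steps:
c(T) = -3 (c(T) = 2 - 1*5 = 2 - 5 = -3)
(127 - 377)*c(13) = (127 - 377)*(-3) = -250*(-3) = 750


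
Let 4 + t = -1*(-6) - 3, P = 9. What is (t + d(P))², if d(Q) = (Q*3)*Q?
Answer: 58564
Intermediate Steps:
d(Q) = 3*Q² (d(Q) = (3*Q)*Q = 3*Q²)
t = -1 (t = -4 + (-1*(-6) - 3) = -4 + (6 - 3) = -4 + 3 = -1)
(t + d(P))² = (-1 + 3*9²)² = (-1 + 3*81)² = (-1 + 243)² = 242² = 58564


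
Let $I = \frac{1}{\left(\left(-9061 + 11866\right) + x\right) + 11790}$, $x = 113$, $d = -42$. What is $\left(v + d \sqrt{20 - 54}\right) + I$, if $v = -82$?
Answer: $- \frac{1206055}{14708} - 42 i \sqrt{34} \approx -82.0 - 244.9 i$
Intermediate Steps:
$I = \frac{1}{14708}$ ($I = \frac{1}{\left(\left(-9061 + 11866\right) + 113\right) + 11790} = \frac{1}{\left(2805 + 113\right) + 11790} = \frac{1}{2918 + 11790} = \frac{1}{14708} \approx 6.799 \cdot 10^{-5}$)
$\left(v + d \sqrt{20 - 54}\right) + I = \left(-82 - 42 \sqrt{20 - 54}\right) + \frac{1}{14708} = \left(-82 - 42 \sqrt{-34}\right) + \frac{1}{14708} = \left(-82 - 42 i \sqrt{34}\right) + \frac{1}{14708} = - \frac{1206055}{14708} - 42 i \sqrt{34}$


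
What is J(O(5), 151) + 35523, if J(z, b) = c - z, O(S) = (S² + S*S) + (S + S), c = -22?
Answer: 35441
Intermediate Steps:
O(S) = 2*S + 2*S² (O(S) = (S² + S²) + 2*S = 2*S² + 2*S = 2*S + 2*S²)
J(z, b) = -22 - z
J(O(5), 151) + 35523 = (-22 - 2*5*(1 + 5)) + 35523 = (-22 - 2*5*6) + 35523 = (-22 - 1*60) + 35523 = (-22 - 60) + 35523 = -82 + 35523 = 35441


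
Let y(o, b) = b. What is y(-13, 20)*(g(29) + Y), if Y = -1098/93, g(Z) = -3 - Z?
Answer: -27160/31 ≈ -876.13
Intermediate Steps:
Y = -366/31 (Y = -1098*1/93 = -366/31 ≈ -11.806)
y(-13, 20)*(g(29) + Y) = 20*((-3 - 1*29) - 366/31) = 20*((-3 - 29) - 366/31) = 20*(-32 - 366/31) = 20*(-1358/31) = -27160/31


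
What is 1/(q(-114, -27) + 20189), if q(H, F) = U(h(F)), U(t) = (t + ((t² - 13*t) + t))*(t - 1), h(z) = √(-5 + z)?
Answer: I/(7*(12*√2 + 2939*I)) ≈ 4.8606e-5 + 2.8066e-7*I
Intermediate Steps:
U(t) = (-1 + t)*(t² - 11*t) (U(t) = (t + (t² - 12*t))*(-1 + t) = (t² - 11*t)*(-1 + t) = (-1 + t)*(t² - 11*t))
q(H, F) = √(-5 + F)*(6 + F - 12*√(-5 + F)) (q(H, F) = √(-5 + F)*(11 + (√(-5 + F))² - 12*√(-5 + F)) = √(-5 + F)*(11 + (-5 + F) - 12*√(-5 + F)) = √(-5 + F)*(6 + F - 12*√(-5 + F)))
1/(q(-114, -27) + 20189) = 1/(√(-5 - 27)*(6 - 27 - 12*√(-5 - 27)) + 20189) = 1/(√(-32)*(6 - 27 - 48*I*√2) + 20189) = 1/((4*I*√2)*(6 - 27 - 48*I*√2) + 20189) = 1/((4*I*√2)*(-21 - 48*I*√2) + 20189) = 1/(4*I*√2*(-21 - 48*I*√2) + 20189) = 1/(20189 + 4*I*√2*(-21 - 48*I*√2))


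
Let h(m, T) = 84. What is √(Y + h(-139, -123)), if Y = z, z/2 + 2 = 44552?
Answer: 4*√5574 ≈ 298.64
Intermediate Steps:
z = 89100 (z = -4 + 2*44552 = -4 + 89104 = 89100)
Y = 89100
√(Y + h(-139, -123)) = √(89100 + 84) = √89184 = 4*√5574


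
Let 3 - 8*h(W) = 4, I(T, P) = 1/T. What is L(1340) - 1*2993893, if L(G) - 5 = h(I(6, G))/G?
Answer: -32094479361/10720 ≈ -2.9939e+6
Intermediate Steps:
h(W) = -⅛ (h(W) = 3/8 - ⅛*4 = 3/8 - ½ = -⅛)
L(G) = 5 - 1/(8*G)
L(1340) - 1*2993893 = (5 - ⅛/1340) - 1*2993893 = (5 - ⅛*1/1340) - 2993893 = (5 - 1/10720) - 2993893 = 53599/10720 - 2993893 = -32094479361/10720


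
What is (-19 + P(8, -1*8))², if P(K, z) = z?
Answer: 729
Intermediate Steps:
(-19 + P(8, -1*8))² = (-19 - 1*8)² = (-19 - 8)² = (-27)² = 729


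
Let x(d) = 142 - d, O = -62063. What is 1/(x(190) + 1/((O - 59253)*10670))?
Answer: -1294441720/62133202561 ≈ -0.020833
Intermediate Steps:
1/(x(190) + 1/((O - 59253)*10670)) = 1/((142 - 1*190) + 1/(-62063 - 59253*10670)) = 1/((142 - 190) + (1/10670)/(-121316)) = 1/(-48 - 1/121316*1/10670) = 1/(-48 - 1/1294441720) = 1/(-62133202561/1294441720) = -1294441720/62133202561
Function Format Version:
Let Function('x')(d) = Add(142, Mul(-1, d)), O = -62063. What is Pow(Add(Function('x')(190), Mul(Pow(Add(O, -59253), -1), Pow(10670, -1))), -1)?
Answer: Rational(-1294441720, 62133202561) ≈ -0.020833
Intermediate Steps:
Pow(Add(Function('x')(190), Mul(Pow(Add(O, -59253), -1), Pow(10670, -1))), -1) = Pow(Add(Add(142, Mul(-1, 190)), Mul(Pow(Add(-62063, -59253), -1), Pow(10670, -1))), -1) = Pow(Add(Add(142, -190), Mul(Pow(-121316, -1), Rational(1, 10670))), -1) = Pow(Add(-48, Mul(Rational(-1, 121316), Rational(1, 10670))), -1) = Pow(Add(-48, Rational(-1, 1294441720)), -1) = Pow(Rational(-62133202561, 1294441720), -1) = Rational(-1294441720, 62133202561)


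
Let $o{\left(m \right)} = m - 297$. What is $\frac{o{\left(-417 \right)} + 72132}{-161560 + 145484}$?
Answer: $- \frac{35709}{8038} \approx -4.4425$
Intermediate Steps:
$o{\left(m \right)} = -297 + m$
$\frac{o{\left(-417 \right)} + 72132}{-161560 + 145484} = \frac{\left(-297 - 417\right) + 72132}{-161560 + 145484} = \frac{-714 + 72132}{-16076} = 71418 \left(- \frac{1}{16076}\right) = - \frac{35709}{8038}$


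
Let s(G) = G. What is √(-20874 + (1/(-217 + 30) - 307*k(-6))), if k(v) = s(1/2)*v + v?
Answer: I*√633323746/187 ≈ 134.58*I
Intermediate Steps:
k(v) = 3*v/2 (k(v) = v/2 + v = 3*v/2)
√(-20874 + (1/(-217 + 30) - 307*k(-6))) = √(-20874 + (1/(-217 + 30) - 921*(-6)/2)) = √(-20874 + (1/(-187) - 307*(-9))) = √(-20874 + (-1/187 + 2763)) = √(-20874 + 516680/187) = √(-3386758/187) = I*√633323746/187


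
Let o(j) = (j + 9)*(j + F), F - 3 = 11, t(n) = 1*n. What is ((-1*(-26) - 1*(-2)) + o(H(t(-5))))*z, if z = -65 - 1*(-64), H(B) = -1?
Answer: -132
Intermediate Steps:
t(n) = n
F = 14 (F = 3 + 11 = 14)
o(j) = (9 + j)*(14 + j) (o(j) = (j + 9)*(j + 14) = (9 + j)*(14 + j))
z = -1 (z = -65 + 64 = -1)
((-1*(-26) - 1*(-2)) + o(H(t(-5))))*z = ((-1*(-26) - 1*(-2)) + (126 + (-1)² + 23*(-1)))*(-1) = ((26 + 2) + (126 + 1 - 23))*(-1) = (28 + 104)*(-1) = 132*(-1) = -132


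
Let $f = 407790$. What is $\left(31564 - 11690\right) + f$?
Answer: $427664$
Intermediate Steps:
$\left(31564 - 11690\right) + f = \left(31564 - 11690\right) + 407790 = 19874 + 407790 = 427664$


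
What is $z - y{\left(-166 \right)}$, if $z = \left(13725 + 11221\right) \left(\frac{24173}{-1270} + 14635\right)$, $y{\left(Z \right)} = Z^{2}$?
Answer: $\frac{231509782961}{635} \approx 3.6458 \cdot 10^{8}$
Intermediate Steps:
$z = \frac{231527281021}{635}$ ($z = 24946 \left(24173 \left(- \frac{1}{1270}\right) + 14635\right) = 24946 \left(- \frac{24173}{1270} + 14635\right) = 24946 \cdot \frac{18562277}{1270} = \frac{231527281021}{635} \approx 3.6461 \cdot 10^{8}$)
$z - y{\left(-166 \right)} = \frac{231527281021}{635} - \left(-166\right)^{2} = \frac{231527281021}{635} - 27556 = \frac{231509782961}{635}$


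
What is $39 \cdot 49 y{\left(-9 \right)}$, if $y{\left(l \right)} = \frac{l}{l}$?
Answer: $1911$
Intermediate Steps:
$y{\left(l \right)} = 1$
$39 \cdot 49 y{\left(-9 \right)} = 39 \cdot 49 \cdot 1 = 1911 \cdot 1 = 1911$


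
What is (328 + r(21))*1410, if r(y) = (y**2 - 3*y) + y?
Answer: 1025070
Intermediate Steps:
r(y) = y**2 - 2*y
(328 + r(21))*1410 = (328 + 21*(-2 + 21))*1410 = (328 + 21*19)*1410 = (328 + 399)*1410 = 727*1410 = 1025070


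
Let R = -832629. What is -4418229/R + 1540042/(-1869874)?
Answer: 1163207983788/259485219791 ≈ 4.4827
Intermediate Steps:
-4418229/R + 1540042/(-1869874) = -4418229/(-832629) + 1540042/(-1869874) = -4418229*(-1/832629) + 1540042*(-1/1869874) = 1472743/277543 - 770021/934937 = 1163207983788/259485219791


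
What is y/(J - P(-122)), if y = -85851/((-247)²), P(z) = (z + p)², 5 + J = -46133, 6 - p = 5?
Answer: 85851/3708066011 ≈ 2.3153e-5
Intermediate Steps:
p = 1 (p = 6 - 1*5 = 6 - 5 = 1)
J = -46138 (J = -5 - 46133 = -46138)
P(z) = (1 + z)² (P(z) = (z + 1)² = (1 + z)²)
y = -85851/61009 ≈ -1.4072
y/(J - P(-122)) = -85851/(61009*(-46138 - (1 - 122)²)) = -85851/(61009*(-46138 - 1*(-121)²)) = -85851/(61009*(-46138 - 1*14641)) = -85851/(61009*(-46138 - 14641)) = -85851/61009/(-60779) = -85851/61009*(-1/60779) = 85851/3708066011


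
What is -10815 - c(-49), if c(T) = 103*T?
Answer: -5768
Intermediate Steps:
-10815 - c(-49) = -10815 - 103*(-49) = -10815 - 1*(-5047) = -10815 + 5047 = -5768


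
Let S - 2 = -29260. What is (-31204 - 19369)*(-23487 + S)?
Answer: 2667472885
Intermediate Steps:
S = -29258 (S = 2 - 29260 = -29258)
(-31204 - 19369)*(-23487 + S) = (-31204 - 19369)*(-23487 - 29258) = -50573*(-52745) = 2667472885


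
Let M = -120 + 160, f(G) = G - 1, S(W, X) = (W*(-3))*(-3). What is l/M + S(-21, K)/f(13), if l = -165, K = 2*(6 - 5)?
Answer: -159/8 ≈ -19.875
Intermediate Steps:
K = 2 (K = 2*1 = 2)
S(W, X) = 9*W (S(W, X) = -3*W*(-3) = 9*W)
f(G) = -1 + G
M = 40
l/M + S(-21, K)/f(13) = -165/40 + (9*(-21))/(-1 + 13) = -165*1/40 - 189/12 = -33/8 - 189*1/12 = -33/8 - 63/4 = -159/8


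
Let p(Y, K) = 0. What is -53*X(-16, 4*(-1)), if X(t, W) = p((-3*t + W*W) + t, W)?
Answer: 0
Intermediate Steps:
X(t, W) = 0
-53*X(-16, 4*(-1)) = -53*0 = 0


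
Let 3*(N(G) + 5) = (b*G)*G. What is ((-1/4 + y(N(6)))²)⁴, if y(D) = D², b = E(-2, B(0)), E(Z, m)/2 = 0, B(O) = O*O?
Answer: 9227446944279201/65536 ≈ 1.4080e+11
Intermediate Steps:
B(O) = O²
E(Z, m) = 0 (E(Z, m) = 2*0 = 0)
b = 0
N(G) = -5 (N(G) = -5 + ((0*G)*G)/3 = -5 + (0*G)/3 = -5 + (⅓)*0 = -5 + 0 = -5)
((-1/4 + y(N(6)))²)⁴ = ((-1/4 + (-5)²)²)⁴ = ((-1*¼ + 25)²)⁴ = ((-¼ + 25)²)⁴ = ((99/4)²)⁴ = (9801/16)⁴ = 9227446944279201/65536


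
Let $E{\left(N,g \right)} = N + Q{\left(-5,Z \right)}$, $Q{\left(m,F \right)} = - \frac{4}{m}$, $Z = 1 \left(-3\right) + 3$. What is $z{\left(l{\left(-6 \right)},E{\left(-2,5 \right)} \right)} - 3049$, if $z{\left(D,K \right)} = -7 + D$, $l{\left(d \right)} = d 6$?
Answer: $-3092$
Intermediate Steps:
$Z = 0$ ($Z = -3 + 3 = 0$)
$l{\left(d \right)} = 6 d$
$E{\left(N,g \right)} = \frac{4}{5} + N$ ($E{\left(N,g \right)} = N - \frac{4}{-5} = N - - \frac{4}{5} = N + \frac{4}{5} = \frac{4}{5} + N$)
$z{\left(l{\left(-6 \right)},E{\left(-2,5 \right)} \right)} - 3049 = \left(-7 + 6 \left(-6\right)\right) - 3049 = \left(-7 - 36\right) - 3049 = -43 - 3049 = -3092$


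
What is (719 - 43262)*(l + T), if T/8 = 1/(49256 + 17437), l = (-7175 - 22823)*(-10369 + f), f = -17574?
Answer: -792779555655606810/22231 ≈ -3.5661e+13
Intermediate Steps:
l = 838234114 (l = (-7175 - 22823)*(-10369 - 17574) = -29998*(-27943) = 838234114)
T = 8/66693 (T = 8/(49256 + 17437) = 8/66693 ≈ 0.00011995)
(719 - 43262)*(l + T) = (719 - 43262)*(838234114 + 8/66693) = -42543*55904347765010/66693 = -792779555655606810/22231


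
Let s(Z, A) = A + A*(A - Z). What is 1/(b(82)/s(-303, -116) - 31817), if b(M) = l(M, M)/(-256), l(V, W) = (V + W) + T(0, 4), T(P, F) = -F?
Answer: -174464/5550921083 ≈ -3.1430e-5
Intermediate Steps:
l(V, W) = -4 + V + W (l(V, W) = (V + W) - 1*4 = (V + W) - 4 = -4 + V + W)
b(M) = 1/64 - M/128 (b(M) = (-4 + M + M)/(-256) = (-4 + 2*M)*(-1/256) = 1/64 - M/128)
1/(b(82)/s(-303, -116) - 31817) = 1/((1/64 - 1/128*82)/((-116*(1 - 116 - 1*(-303)))) - 31817) = 1/((1/64 - 41/64)/((-116*(1 - 116 + 303))) - 31817) = 1/(-5/(8*((-116*188))) - 31817) = 1/(-5/8/(-21808) - 31817) = 1/(-5/8*(-1/21808) - 31817) = 1/(5/174464 - 31817) = 1/(-5550921083/174464) = -174464/5550921083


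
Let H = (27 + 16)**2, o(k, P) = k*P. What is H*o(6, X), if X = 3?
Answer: 33282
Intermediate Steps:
o(k, P) = P*k
H = 1849 (H = 43**2 = 1849)
H*o(6, X) = 1849*(3*6) = 1849*18 = 33282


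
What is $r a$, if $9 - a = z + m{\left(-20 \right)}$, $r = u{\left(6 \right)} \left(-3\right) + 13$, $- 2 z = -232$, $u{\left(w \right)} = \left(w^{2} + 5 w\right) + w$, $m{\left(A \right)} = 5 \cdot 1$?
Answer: $22736$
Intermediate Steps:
$m{\left(A \right)} = 5$
$u{\left(w \right)} = w^{2} + 6 w$
$z = 116$ ($z = \left(- \frac{1}{2}\right) \left(-232\right) = 116$)
$r = -203$ ($r = 6 \left(6 + 6\right) \left(-3\right) + 13 = 6 \cdot 12 \left(-3\right) + 13 = 72 \left(-3\right) + 13 = -216 + 13 = -203$)
$a = -112$ ($a = 9 - \left(116 + 5\right) = 9 - 121 = -112$)
$r a = \left(-203\right) \left(-112\right) = 22736$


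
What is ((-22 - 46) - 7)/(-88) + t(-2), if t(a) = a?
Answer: -101/88 ≈ -1.1477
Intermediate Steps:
((-22 - 46) - 7)/(-88) + t(-2) = ((-22 - 46) - 7)/(-88) - 2 = -(-68 - 7)/88 - 2 = -1/88*(-75) - 2 = 75/88 - 2 = -101/88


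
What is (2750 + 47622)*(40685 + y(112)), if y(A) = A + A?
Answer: 2060668148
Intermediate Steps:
y(A) = 2*A
(2750 + 47622)*(40685 + y(112)) = (2750 + 47622)*(40685 + 2*112) = 50372*(40685 + 224) = 50372*40909 = 2060668148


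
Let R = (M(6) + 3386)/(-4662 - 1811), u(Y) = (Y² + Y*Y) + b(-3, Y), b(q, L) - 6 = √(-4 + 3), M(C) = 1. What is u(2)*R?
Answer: -47418/6473 - 3387*I/6473 ≈ -7.3255 - 0.52325*I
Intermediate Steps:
b(q, L) = 6 + I (b(q, L) = 6 + √(-4 + 3) = 6 + √(-1) = 6 + I)
u(Y) = 6 + I + 2*Y² (u(Y) = (Y² + Y*Y) + (6 + I) = (Y² + Y²) + (6 + I) = 2*Y² + (6 + I) = 6 + I + 2*Y²)
R = -3387/6473 (R = (1 + 3386)/(-4662 - 1811) = 3387/(-6473) = 3387*(-1/6473) = -3387/6473 ≈ -0.52325)
u(2)*R = (6 + I + 2*2²)*(-3387/6473) = (6 + I + 2*4)*(-3387/6473) = (6 + I + 8)*(-3387/6473) = (14 + I)*(-3387/6473) = -47418/6473 - 3387*I/6473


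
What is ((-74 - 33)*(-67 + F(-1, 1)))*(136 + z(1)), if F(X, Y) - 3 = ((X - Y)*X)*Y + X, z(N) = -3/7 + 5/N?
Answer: 947592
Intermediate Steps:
z(N) = -3/7 + 5/N (z(N) = -3*⅐ + 5/N = -3/7 + 5/N)
F(X, Y) = 3 + X + X*Y*(X - Y) (F(X, Y) = 3 + (((X - Y)*X)*Y + X) = 3 + ((X*(X - Y))*Y + X) = 3 + (X*Y*(X - Y) + X) = 3 + (X + X*Y*(X - Y)) = 3 + X + X*Y*(X - Y))
((-74 - 33)*(-67 + F(-1, 1)))*(136 + z(1)) = ((-74 - 33)*(-67 + (3 - 1 + 1*(-1)² - 1*(-1)*1²)))*(136 + (-3/7 + 5/1)) = (-107*(-67 + (3 - 1 + 1*1 - 1*(-1)*1)))*(136 + (-3/7 + 5*1)) = (-107*(-67 + (3 - 1 + 1 + 1)))*(136 + (-3/7 + 5)) = (-107*(-67 + 4))*(136 + 32/7) = -107*(-63)*(984/7) = 6741*(984/7) = 947592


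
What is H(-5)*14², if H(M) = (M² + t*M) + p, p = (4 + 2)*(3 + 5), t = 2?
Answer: 12348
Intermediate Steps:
p = 48 (p = 6*8 = 48)
H(M) = 48 + M² + 2*M (H(M) = (M² + 2*M) + 48 = 48 + M² + 2*M)
H(-5)*14² = (48 + (-5)² + 2*(-5))*14² = (48 + 25 - 10)*196 = 63*196 = 12348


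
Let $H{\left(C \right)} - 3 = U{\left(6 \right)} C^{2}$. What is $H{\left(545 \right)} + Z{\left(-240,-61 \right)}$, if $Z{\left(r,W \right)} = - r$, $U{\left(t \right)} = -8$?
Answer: $-2375957$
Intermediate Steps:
$H{\left(C \right)} = 3 - 8 C^{2}$
$H{\left(545 \right)} + Z{\left(-240,-61 \right)} = \left(3 - 8 \cdot 545^{2}\right) - -240 = \left(3 - 2376200\right) + 240 = -2376197 + 240 = -2375957$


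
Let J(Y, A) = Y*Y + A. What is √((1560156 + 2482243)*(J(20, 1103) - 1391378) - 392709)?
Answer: I*√5618429702834 ≈ 2.3703e+6*I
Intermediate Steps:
J(Y, A) = A + Y² (J(Y, A) = Y² + A = A + Y²)
√((1560156 + 2482243)*(J(20, 1103) - 1391378) - 392709) = √((1560156 + 2482243)*((1103 + 20²) - 1391378) - 392709) = √(4042399*((1103 + 400) - 1391378) - 392709) = √(4042399*(1503 - 1391378) - 392709) = √(4042399*(-1389875) - 392709) = √(-5618429310125 - 392709) = √(-5618429702834) = I*√5618429702834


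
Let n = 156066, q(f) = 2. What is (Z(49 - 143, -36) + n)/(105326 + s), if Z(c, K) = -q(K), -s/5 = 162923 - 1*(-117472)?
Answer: -156064/1296649 ≈ -0.12036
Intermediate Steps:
s = -1401975 (s = -5*(162923 - 1*(-117472)) = -5*(162923 + 117472) = -5*280395 = -1401975)
Z(c, K) = -2 (Z(c, K) = -1*2 = -2)
(Z(49 - 143, -36) + n)/(105326 + s) = (-2 + 156066)/(105326 - 1401975) = 156064/(-1296649) = 156064*(-1/1296649) = -156064/1296649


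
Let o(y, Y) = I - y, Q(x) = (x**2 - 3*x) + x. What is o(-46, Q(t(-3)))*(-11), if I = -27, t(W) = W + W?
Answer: -209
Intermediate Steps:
t(W) = 2*W
Q(x) = x**2 - 2*x
o(y, Y) = -27 - y
o(-46, Q(t(-3)))*(-11) = (-27 - 1*(-46))*(-11) = (-27 + 46)*(-11) = 19*(-11) = -209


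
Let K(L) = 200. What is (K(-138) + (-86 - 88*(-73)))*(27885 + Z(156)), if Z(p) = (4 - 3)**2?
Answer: 182318668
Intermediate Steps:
Z(p) = 1 (Z(p) = 1**2 = 1)
(K(-138) + (-86 - 88*(-73)))*(27885 + Z(156)) = (200 + (-86 - 88*(-73)))*(27885 + 1) = (200 + (-86 + 6424))*27886 = (200 + 6338)*27886 = 6538*27886 = 182318668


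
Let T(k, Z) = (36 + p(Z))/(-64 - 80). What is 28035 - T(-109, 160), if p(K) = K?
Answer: 1009309/36 ≈ 28036.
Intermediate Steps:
T(k, Z) = -1/4 - Z/144 (T(k, Z) = (36 + Z)/(-64 - 80) = (36 + Z)/(-144) = (36 + Z)*(-1/144) = -1/4 - Z/144)
28035 - T(-109, 160) = 28035 - (-1/4 - 1/144*160) = 28035 - (-1/4 - 10/9) = 28035 - 1*(-49/36) = 28035 + 49/36 = 1009309/36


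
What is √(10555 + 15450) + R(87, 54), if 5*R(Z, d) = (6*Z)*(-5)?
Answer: -522 + √26005 ≈ -360.74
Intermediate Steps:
R(Z, d) = -6*Z (R(Z, d) = ((6*Z)*(-5))/5 = (-30*Z)/5 = -6*Z)
√(10555 + 15450) + R(87, 54) = √(10555 + 15450) - 6*87 = √26005 - 522 = -522 + √26005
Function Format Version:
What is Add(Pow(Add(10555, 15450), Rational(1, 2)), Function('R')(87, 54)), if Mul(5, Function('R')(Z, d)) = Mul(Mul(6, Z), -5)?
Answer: Add(-522, Pow(26005, Rational(1, 2))) ≈ -360.74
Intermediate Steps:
Function('R')(Z, d) = Mul(-6, Z) (Function('R')(Z, d) = Mul(Rational(1, 5), Mul(Mul(6, Z), -5)) = Mul(Rational(1, 5), Mul(-30, Z)) = Mul(-6, Z))
Add(Pow(Add(10555, 15450), Rational(1, 2)), Function('R')(87, 54)) = Add(Pow(Add(10555, 15450), Rational(1, 2)), Mul(-6, 87)) = Add(Pow(26005, Rational(1, 2)), -522) = Add(-522, Pow(26005, Rational(1, 2)))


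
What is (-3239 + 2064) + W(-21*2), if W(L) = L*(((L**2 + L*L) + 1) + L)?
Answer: -147629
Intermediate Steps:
W(L) = L*(1 + L + 2*L**2) (W(L) = L*(((L**2 + L**2) + 1) + L) = L*((2*L**2 + 1) + L) = L*((1 + 2*L**2) + L) = L*(1 + L + 2*L**2))
(-3239 + 2064) + W(-21*2) = (-3239 + 2064) + (-21*2)*(1 - 21*2 + 2*(-21*2)**2) = -1175 - 42*(1 - 42 + 2*(-42)**2) = -1175 - 42*(1 - 42 + 2*1764) = -1175 - 42*(1 - 42 + 3528) = -1175 - 42*3487 = -1175 - 146454 = -147629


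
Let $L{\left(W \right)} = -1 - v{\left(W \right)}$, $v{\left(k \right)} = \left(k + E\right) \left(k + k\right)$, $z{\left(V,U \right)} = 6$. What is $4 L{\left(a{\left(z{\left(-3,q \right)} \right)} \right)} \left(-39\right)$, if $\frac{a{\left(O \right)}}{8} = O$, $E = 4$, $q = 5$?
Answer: $778908$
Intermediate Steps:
$a{\left(O \right)} = 8 O$
$v{\left(k \right)} = 2 k \left(4 + k\right)$ ($v{\left(k \right)} = \left(k + 4\right) \left(k + k\right) = \left(4 + k\right) 2 k = 2 k \left(4 + k\right)$)
$L{\left(W \right)} = -1 - 2 W \left(4 + W\right)$
$4 L{\left(a{\left(z{\left(-3,q \right)} \right)} \right)} \left(-39\right) = 4 \left(-1 - 2 \cdot 8 \cdot 6 \left(4 + 8 \cdot 6\right)\right) \left(-39\right) = 4 \left(-1 - 96 \left(4 + 48\right)\right) \left(-39\right) = 4 \left(-1 - 96 \cdot 52\right) \left(-39\right) = 4 \left(-1 - 4992\right) \left(-39\right) = 4 \left(-4993\right) \left(-39\right) = \left(-19972\right) \left(-39\right) = 778908$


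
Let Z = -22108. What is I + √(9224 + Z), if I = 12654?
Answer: 12654 + 2*I*√3221 ≈ 12654.0 + 113.51*I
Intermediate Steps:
I + √(9224 + Z) = 12654 + √(9224 - 22108) = 12654 + √(-12884) = 12654 + 2*I*√3221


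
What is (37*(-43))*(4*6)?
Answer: -38184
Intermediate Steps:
(37*(-43))*(4*6) = -1591*24 = -38184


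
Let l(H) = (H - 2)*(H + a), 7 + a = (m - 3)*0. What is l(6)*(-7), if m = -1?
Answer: 28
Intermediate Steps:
a = -7 (a = -7 + (-1 - 3)*0 = -7 - 4*0 = -7 + 0 = -7)
l(H) = (-7 + H)*(-2 + H) (l(H) = (H - 2)*(H - 7) = (-2 + H)*(-7 + H) = (-7 + H)*(-2 + H))
l(6)*(-7) = (14 + 6**2 - 9*6)*(-7) = (14 + 36 - 54)*(-7) = -4*(-7) = 28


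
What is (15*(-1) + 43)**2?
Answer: 784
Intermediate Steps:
(15*(-1) + 43)**2 = (-15 + 43)**2 = 28**2 = 784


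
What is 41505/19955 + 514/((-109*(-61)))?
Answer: 57244723/26536159 ≈ 2.1572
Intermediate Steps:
41505/19955 + 514/((-109*(-61))) = 41505*(1/19955) + 514/6649 = 8301/3991 + 514*(1/6649) = 8301/3991 + 514/6649 = 57244723/26536159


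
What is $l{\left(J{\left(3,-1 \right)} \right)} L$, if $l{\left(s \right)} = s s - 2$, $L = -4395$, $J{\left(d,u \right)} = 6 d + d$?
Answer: $-1929405$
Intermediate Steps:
$J{\left(d,u \right)} = 7 d$
$l{\left(s \right)} = -2 + s^{2}$ ($l{\left(s \right)} = s^{2} - 2 = -2 + s^{2}$)
$l{\left(J{\left(3,-1 \right)} \right)} L = \left(-2 + \left(7 \cdot 3\right)^{2}\right) \left(-4395\right) = \left(-2 + 21^{2}\right) \left(-4395\right) = \left(-2 + 441\right) \left(-4395\right) = 439 \left(-4395\right) = -1929405$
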